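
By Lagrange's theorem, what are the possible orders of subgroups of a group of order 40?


Lagrange's theorem: |H| divides |G|
|G| = 40
Divisors of 40: 1, 2, 4, 5, 8, 10, 20, 40

Possible subgroup orders: {1, 2, 4, 5, 8, 10, 20, 40}


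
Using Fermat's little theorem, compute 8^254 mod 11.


Fermat's little theorem: if p is prime and gcd(a,p)=1, then a^(p-1) ≡ 1 (mod p)
p = 11 is prime, gcd(8,11) = 1
Reduce exponent: 254 mod 10 = 4
So 8^254 ≡ 8^4 (mod 11)
8^4 mod 11 = 4

8^254 ≡ 4 (mod 11)


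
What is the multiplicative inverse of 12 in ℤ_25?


Use the extended Euclidean algorithm to write 1 = 12·s + 25·t; then s mod 25 is the inverse.
Euclidean algorithm:
  12 = 0·25 + 12
  25 = 2·12 + 1
  12 = 12·1 + 0
gcd(12,25) = 1
Back-substitution gives: 12·(-2) + 25·(1) = 1
So 12⁻¹ ≡ -2 ≡ 23 (mod 25)
Check: 12 × 23 = 276 ≡ 1 (mod 25) ✓

12⁻¹ ≡ 23 (mod 25)


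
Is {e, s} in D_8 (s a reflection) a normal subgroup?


H = {e, s} in D_8 (s a reflection)
r·s·r⁻¹ = sr⁻² ≠ s for n ≥ 3, so {e, s} is not closed under conjugation

No, not a normal subgroup


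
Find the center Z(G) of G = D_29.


Z(G) = {g ∈ G | gx = xg for all x ∈ G}
For odd n, Z(D_n) = {e}: no nontrivial rotation commutes with all reflections

Z(D_29) = {e}


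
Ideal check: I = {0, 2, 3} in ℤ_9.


Check ideal conditions for I = {0, 2, 3} in ℤ_9:
(1) I is an additive subgroup? No
(2) For r ∈ ℤ_9 and a ∈ I: r·a ∈ I? No  [counterexample: r=2, a=2, r·a mod 9 = 4 ∉ I]

No, I is not an ideal of ℤ_9


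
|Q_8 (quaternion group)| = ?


Q_8 = {±1, ±i, ±j, ±k}
|Q_8| = 8

|Q_8 (quaternion group)| = 8


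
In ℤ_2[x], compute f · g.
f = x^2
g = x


Expand and collect like terms; reduce coefficients mod 2:
x^0: 0·0 = 0 ≡ 0 (mod 2)
x^1: 0·1 + 0·0 = 0 ≡ 0 (mod 2)
x^2: 0·1 + 1·0 = 0 ≡ 0 (mod 2)
x^3: 1·1 = 1 ≡ 1 (mod 2)
Result: x^3

f · g = x^3


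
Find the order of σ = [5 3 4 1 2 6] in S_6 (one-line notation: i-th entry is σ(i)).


Cycle decomposition: (1 5 2 3 4)
Cycle lengths: 5
Order = lcm(5) = 5

ord(σ) = 5


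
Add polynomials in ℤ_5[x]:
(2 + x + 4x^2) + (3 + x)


Add coefficients mod 5:
x^0: 2 + 3 = 0 (mod 5)
x^1: 1 + 1 = 2 (mod 5)
x^2: 4 + 0 = 4 (mod 5)
Result: 2x + 4x^2

f + g = 2x + 4x^2


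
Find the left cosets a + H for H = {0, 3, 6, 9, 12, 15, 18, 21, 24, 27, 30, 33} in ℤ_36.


H = {0, 3, 6, 9, 12, 15, 18, 21, 24, 27, 30, 33}, |H| = 12
Number of cosets = |G|/|H| = 36/12 = 3
0 + H = {0, 3, 6, 9, 12, 15, 18, 21, 24, 27, 30, 33}
1 + H = {1, 4, 7, 10, 13, 16, 19, 22, 25, 28, 31, 34}
2 + H = {2, 5, 8, 11, 14, 17, 20, 23, 26, 29, 32, 35}

Cosets: 0+H={0,3,6,9,12,15,18,21,24,27,30,33}; 1+H={1,4,7,10,13,16,19,22,25,28,31,34}; 2+H={2,5,8,11,14,17,20,23,26,29,32,35}


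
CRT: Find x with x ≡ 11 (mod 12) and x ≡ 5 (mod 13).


m₁ = 12, m₂ = 13, gcd = 1, so CRT applies. M = m₁·m₂ = 156
Let M₁ = M/m₁ = 13, M₂ = M/m₂ = 12
Find y₁ ≡ M₁⁻¹ (mod m₁): 13⁻¹ ≡ 1 (mod 12)
Find y₂ ≡ M₂⁻¹ (mod m₂): 12⁻¹ ≡ 12 (mod 13)
x = a₁·M₁·y₁ + a₂·M₂·y₂ = 11·13·1 + 5·12·12 = 863
Reduce mod 156: x ≡ 83
Check: 83 mod 12 = 11 ✓, 83 mod 13 = 5 ✓

x ≡ 83 (mod 156)


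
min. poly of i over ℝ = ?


i satisfies x² + 1 = 0, irreducible over ℝ

Minimal polynomial: x² + 1


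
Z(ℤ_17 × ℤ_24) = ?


Z(G) = {g ∈ G | gx = xg for all x ∈ G}
Direct product of abelian groups is abelian, so Z(G) = G

Z(ℤ_17 × ℤ_24) = ℤ_17 × ℤ_24


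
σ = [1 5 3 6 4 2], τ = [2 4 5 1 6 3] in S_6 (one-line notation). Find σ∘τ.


σ∘τ: apply τ first, then σ
1 →τ 2 →σ 5
2 →τ 4 →σ 6
3 →τ 5 →σ 4
4 →τ 1 →σ 1
5 →τ 6 →σ 2
6 →τ 3 →σ 3

σ∘τ = [5 6 4 1 2 3]


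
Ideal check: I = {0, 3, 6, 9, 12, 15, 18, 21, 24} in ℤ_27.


Check ideal conditions for I = {0, 3, 6, 9, 12, 15, 18, 21, 24} in ℤ_27:
(1) I is an additive subgroup? Yes
(2) For r ∈ ℤ_27 and a ∈ I: r·a ∈ I? Yes

Yes, I is an ideal of ℤ_27


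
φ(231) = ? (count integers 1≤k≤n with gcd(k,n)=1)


Factor n: 231 = 3 × 7 × 11
φ(n) = n · ∏(1 - 1/p) over distinct primes p | n
φ(231) = 231 · (1 - 1/3) · (1 - 1/7) · (1 - 1/11) = 120

φ(231) = 120


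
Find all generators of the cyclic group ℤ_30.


g generates ℤ_n iff gcd(g,n) = 1
Prime factors of 30: 2, 3, 5
Generators are g ∈ {1,...,29} not divisible by any of these primes.
Generators: {1, 7, 11, 13, 17, 19, 23, 29}
Number of generators = φ(30) = 8

Generators of ℤ_30 = {1, 7, 11, 13, 17, 19, 23, 29}


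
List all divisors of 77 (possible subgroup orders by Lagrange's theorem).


Lagrange's theorem: |H| divides |G|
|G| = 77
Divisors of 77: 1, 7, 11, 77

Possible subgroup orders: {1, 7, 11, 77}


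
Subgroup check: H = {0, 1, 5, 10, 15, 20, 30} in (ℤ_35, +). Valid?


Subgroup test for H = {0, 1, 5, 10, 15, 20, 30} in (ℤ_35, +):
(1) 0 ∈ H? Yes
(2) Closure: for all a,b ∈ H, (a+b) mod 35 ∈ H? No  [counterexample: 1 + 1 = 2 ∉ H]
(3) Inverses: for all a ∈ H, -a mod 35 ∈ H? No

No, H is not a subgroup of ℤ_35


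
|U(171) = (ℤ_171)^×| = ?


U(n) is the group of units mod n; |U(n)| = φ(n)
|U(171)| = φ(171) = 108

|U(171) = (ℤ_171)^×| = 108


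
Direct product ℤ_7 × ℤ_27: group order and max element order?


|ℤ_7 × ℤ_27| = 7 × 27 = 189
Max element order = lcm(7,27) = 189
Cyclic? Yes (gcd=1)

|ℤ_7×ℤ_27| = 189, max element order = 189


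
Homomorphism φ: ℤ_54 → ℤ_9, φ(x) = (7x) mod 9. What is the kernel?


Kernel = preimage of identity
ker(φ) = {x ∈ ℤ_54 : 7x ≡ 0 (mod 9)}. Since 9 | 54, φ is well-defined. The kernel is the cyclic subgroup ⟨9⟩ of ℤ_54 (order 6), i.e. {0, 9, 18, 27, 36, 45}

ker(φ) = {0, 9, 18, 27, 36, 45}


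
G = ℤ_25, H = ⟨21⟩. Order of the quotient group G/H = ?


|⟨21⟩| = n / gcd(21, 25) = 25 / 1 = 25
H is normal (ℤ_25 is abelian).
|G/H| = |G| / |H| = 25 / 25 = 1

|G/H| = 1


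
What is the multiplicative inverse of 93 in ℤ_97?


Use the extended Euclidean algorithm to write 1 = 93·s + 97·t; then s mod 97 is the inverse.
Euclidean algorithm:
  93 = 0·97 + 93
  97 = 1·93 + 4
  93 = 23·4 + 1
  4 = 4·1 + 0
gcd(93,97) = 1
Back-substitution gives: 93·(24) + 97·(-23) = 1
So 93⁻¹ ≡ 24 ≡ 24 (mod 97)
Check: 93 × 24 = 2232 ≡ 1 (mod 97) ✓

93⁻¹ ≡ 24 (mod 97)


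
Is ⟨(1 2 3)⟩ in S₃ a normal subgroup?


H = ⟨(1 2 3)⟩ in S₃
⟨(1 2 3)⟩ has order 3 and index 2 in S₃; index-2 subgroups are normal

Yes, normal subgroup


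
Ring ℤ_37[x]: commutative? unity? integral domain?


ℤ_37 is a field (n prime), so ℤ_37[x] is a commutative integral domain with unity
Commutative: Yes
Integral domain: Yes
Has unity: Yes

ℤ_37[x]: Commutative=Yes, Unity=Yes


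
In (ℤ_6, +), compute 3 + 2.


Operation: addition mod 6
3 + 2 = (a + b) mod 6 with a = 3, b = 2

3 + 2 = 5


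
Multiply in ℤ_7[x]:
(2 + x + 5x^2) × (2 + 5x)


Expand and collect like terms; reduce coefficients mod 7:
x^0: 2·2 = 4 ≡ 4 (mod 7)
x^1: 2·5 + 1·2 = 12 ≡ 5 (mod 7)
x^2: 1·5 + 5·2 = 15 ≡ 1 (mod 7)
x^3: 5·5 = 25 ≡ 4 (mod 7)
Result: 4 + 5x + x^2 + 4x^3

f · g = 4 + 5x + x^2 + 4x^3


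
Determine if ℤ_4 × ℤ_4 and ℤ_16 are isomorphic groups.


Comparing ℤ_4 × ℤ_4 and ℤ_16:
gcd(4,4) = 4 ≠ 1. Max element order in ℤ_4×ℤ_4 is lcm(4,4) = 4 < 16, so it has no element of order 16

No, ℤ_4 × ℤ_4 ≇ ℤ_16


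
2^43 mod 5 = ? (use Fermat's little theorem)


Fermat's little theorem: if p is prime and gcd(a,p)=1, then a^(p-1) ≡ 1 (mod p)
p = 5 is prime, gcd(2,5) = 1
Reduce exponent: 43 mod 4 = 3
So 2^43 ≡ 2^3 (mod 5)
2^3 mod 5 = 3

2^43 ≡ 3 (mod 5)


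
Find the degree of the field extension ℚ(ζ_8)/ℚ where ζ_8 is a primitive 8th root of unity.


[ℚ(ζ_n):ℚ] = deg Φ_n(x) = φ(n). Here φ(8) = 4

[ℚ(ζ_8)/ℚ where ζ_8 is a primitive 8th root of unity] = 4


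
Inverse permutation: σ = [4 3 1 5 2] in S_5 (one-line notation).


To find σ⁻¹, swap domain and range:
σ(1) = 4 → σ⁻¹(4) = 1
σ(2) = 3 → σ⁻¹(3) = 2
σ(3) = 1 → σ⁻¹(1) = 3
σ(4) = 5 → σ⁻¹(5) = 4
σ(5) = 2 → σ⁻¹(2) = 5

σ⁻¹ = [3 5 2 1 4]


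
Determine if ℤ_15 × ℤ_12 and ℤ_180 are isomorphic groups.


Comparing ℤ_15 × ℤ_12 and ℤ_180:
gcd(15,12) = 3 ≠ 1. Max element order in ℤ_15×ℤ_12 is lcm(15,12) = 60 < 180, so it has no element of order 180

No, ℤ_15 × ℤ_12 ≇ ℤ_180


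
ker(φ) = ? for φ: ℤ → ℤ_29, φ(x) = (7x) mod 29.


Kernel = preimage of identity
ker(φ) = {x ∈ ℤ : 7x ≡ 0 (mod 29)}. gcd(7,29) = 1, so 7x ≡ 0 (mod 29) ⟺ x ≡ 0 (mod 29/1 = 29). Hence ker(φ) = 29ℤ

ker(φ) = 29ℤ


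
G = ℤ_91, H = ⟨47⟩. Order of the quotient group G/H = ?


|⟨47⟩| = n / gcd(47, 91) = 91 / 1 = 91
H is normal (ℤ_91 is abelian).
|G/H| = |G| / |H| = 91 / 91 = 1

|G/H| = 1


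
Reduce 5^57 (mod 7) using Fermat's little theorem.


Fermat's little theorem: if p is prime and gcd(a,p)=1, then a^(p-1) ≡ 1 (mod p)
p = 7 is prime, gcd(5,7) = 1
Reduce exponent: 57 mod 6 = 3
So 5^57 ≡ 5^3 (mod 7)
5^3 mod 7 = 6

5^57 ≡ 6 (mod 7)


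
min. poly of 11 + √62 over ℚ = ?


Let α = 11 + √62. Then α - 11 = √62, so (α - 11)² = 62, giving α² - 22α + 59 = 0. Degree 2 and α ∉ ℚ, so this is the minimal polynomial.

Minimal polynomial: x² - 22x + 59


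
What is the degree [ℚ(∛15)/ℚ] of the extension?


∛15 has minimal polynomial x³ - 15 (irreducible over ℚ since 15 is not a perfect cube)

[ℚ(∛15)/ℚ] = 3


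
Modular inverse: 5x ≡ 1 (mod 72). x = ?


Use the extended Euclidean algorithm to write 1 = 5·s + 72·t; then s mod 72 is the inverse.
Euclidean algorithm:
  5 = 0·72 + 5
  72 = 14·5 + 2
  5 = 2·2 + 1
  2 = 2·1 + 0
gcd(5,72) = 1
Back-substitution gives: 5·(29) + 72·(-2) = 1
So 5⁻¹ ≡ 29 ≡ 29 (mod 72)
Check: 5 × 29 = 145 ≡ 1 (mod 72) ✓

5⁻¹ ≡ 29 (mod 72)


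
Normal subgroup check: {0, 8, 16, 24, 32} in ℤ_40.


H = {0, 8, 16, 24, 32} in ℤ_40
ℤ_40 is abelian; every subgroup of an abelian group is normal

Yes, normal subgroup


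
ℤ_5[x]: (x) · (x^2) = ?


Expand and collect like terms; reduce coefficients mod 5:
x^0: 0·0 = 0 ≡ 0 (mod 5)
x^1: 0·0 + 1·0 = 0 ≡ 0 (mod 5)
x^2: 0·1 + 1·0 = 0 ≡ 0 (mod 5)
x^3: 1·1 = 1 ≡ 1 (mod 5)
Result: x^3

f · g = x^3


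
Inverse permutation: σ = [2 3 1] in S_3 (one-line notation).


To find σ⁻¹, swap domain and range:
σ(1) = 2 → σ⁻¹(2) = 1
σ(2) = 3 → σ⁻¹(3) = 2
σ(3) = 1 → σ⁻¹(1) = 3

σ⁻¹ = [3 1 2]


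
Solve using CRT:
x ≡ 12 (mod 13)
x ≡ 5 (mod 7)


m₁ = 13, m₂ = 7, gcd = 1, so CRT applies. M = m₁·m₂ = 91
Let M₁ = M/m₁ = 7, M₂ = M/m₂ = 13
Find y₁ ≡ M₁⁻¹ (mod m₁): 7⁻¹ ≡ 2 (mod 13)
Find y₂ ≡ M₂⁻¹ (mod m₂): 13⁻¹ ≡ 6 (mod 7)
x = a₁·M₁·y₁ + a₂·M₂·y₂ = 12·7·2 + 5·13·6 = 558
Reduce mod 91: x ≡ 12
Check: 12 mod 13 = 12 ✓, 12 mod 7 = 5 ✓

x ≡ 12 (mod 91)


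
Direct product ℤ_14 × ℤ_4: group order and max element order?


|ℤ_14 × ℤ_4| = 14 × 4 = 56
Max element order = lcm(14,4) = 28
Cyclic? No (gcd=2)

|ℤ_14×ℤ_4| = 56, max element order = 28


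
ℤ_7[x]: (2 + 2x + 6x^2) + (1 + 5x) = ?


Add coefficients mod 7:
x^0: 2 + 1 = 3 (mod 7)
x^1: 2 + 5 = 0 (mod 7)
x^2: 6 + 0 = 6 (mod 7)
Result: 3 + 6x^2

f + g = 3 + 6x^2


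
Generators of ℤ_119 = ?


g generates ℤ_n iff gcd(g,n) = 1
Prime factors of 119: 7, 17
Generators are g ∈ {1,...,118} not divisible by any of these primes.
Generators: {1, 2, 3, 4, 5, 6, 8, 9, 10, 11, 12, 13, 15, 16, 18, 19, 20, 22, 23, 24, 25, 26, 27, 29, 30, 31, 32, 33, 36, 37, 38, 39, 40, 41, 43, 44, 45, 46, 47, 48, 50, 52, 53, 54, 55, 57, 58, 59, 60, 61, 62, 64, 65, 66, 67, 69, 71, 72, 73, 74, 75, 76, 78, 79, 80, 81, 82, 83, 86, 87, 88, 89, 90, 92, 93, 94, 95, 96, 97, 99, 100, 101, 103, 104, 106, 107, 108, 109, 110, 111, 113, 114, 115, 116, 117, 118}
Number of generators = φ(119) = 96

Generators of ℤ_119 = {1, 2, 3, 4, 5, 6, 8, 9, 10, 11, 12, 13, 15, 16, 18, 19, 20, 22, 23, 24, 25, 26, 27, 29, 30, 31, 32, 33, 36, 37, 38, 39, 40, 41, 43, 44, 45, 46, 47, 48, 50, 52, 53, 54, 55, 57, 58, 59, 60, 61, 62, 64, 65, 66, 67, 69, 71, 72, 73, 74, 75, 76, 78, 79, 80, 81, 82, 83, 86, 87, 88, 89, 90, 92, 93, 94, 95, 96, 97, 99, 100, 101, 103, 104, 106, 107, 108, 109, 110, 111, 113, 114, 115, 116, 117, 118}


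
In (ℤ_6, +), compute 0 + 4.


Operation: addition mod 6
0 + 4 = (a + b) mod 6 with a = 0, b = 4

0 + 4 = 4


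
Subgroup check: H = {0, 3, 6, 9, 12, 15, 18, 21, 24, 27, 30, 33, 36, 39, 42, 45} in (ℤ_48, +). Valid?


Subgroup test for H = {0, 3, 6, 9, 12, 15, 18, 21, 24, 27, 30, 33, 36, 39, 42, 45} in (ℤ_48, +):
(1) 0 ∈ H? Yes
(2) Closure: for all a,b ∈ H, (a+b) mod 48 ∈ H? Yes
(3) Inverses: for all a ∈ H, -a mod 48 ∈ H? Yes

Yes, H is a subgroup of ℤ_48


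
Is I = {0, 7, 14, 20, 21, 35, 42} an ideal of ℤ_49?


Check ideal conditions for I = {0, 7, 14, 20, 21, 35, 42} in ℤ_49:
(1) I is an additive subgroup? No
(2) For r ∈ ℤ_49 and a ∈ I: r·a ∈ I? No  [counterexample: r=2, a=14, r·a mod 49 = 28 ∉ I]

No, I is not an ideal of ℤ_49


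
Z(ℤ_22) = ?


Z(G) = {g ∈ G | gx = xg for all x ∈ G}
ℤ_22 is abelian, so Z(G) = G

Z(ℤ_22) = ℤ_22


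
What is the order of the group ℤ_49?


ℤ_n has n elements.

|ℤ_49| = 49


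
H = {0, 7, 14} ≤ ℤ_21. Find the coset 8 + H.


8 + H = {8 + h (mod 21) : h ∈ H}
8+0=8, 8+7=15, 8+14=1
8 + H = {1, 8, 15} = 1 + H

8 + H = {1, 8, 15}


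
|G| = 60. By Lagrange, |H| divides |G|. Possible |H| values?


Lagrange's theorem: |H| divides |G|
|G| = 60
Divisors of 60: 1, 2, 3, 4, 5, 6, 10, 12, 15, 20, 30, 60

Possible subgroup orders: {1, 2, 3, 4, 5, 6, 10, 12, 15, 20, 30, 60}


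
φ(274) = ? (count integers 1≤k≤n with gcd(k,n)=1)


Factor n: 274 = 2 × 137
φ(n) = n · ∏(1 - 1/p) over distinct primes p | n
φ(274) = 274 · (1 - 1/2) · (1 - 1/137) = 136

φ(274) = 136


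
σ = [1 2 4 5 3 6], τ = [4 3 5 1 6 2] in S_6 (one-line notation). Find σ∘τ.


σ∘τ: apply τ first, then σ
1 →τ 4 →σ 5
2 →τ 3 →σ 4
3 →τ 5 →σ 3
4 →τ 1 →σ 1
5 →τ 6 →σ 6
6 →τ 2 →σ 2

σ∘τ = [5 4 3 1 6 2]


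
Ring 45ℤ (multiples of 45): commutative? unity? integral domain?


45ℤ is a commutative ring under +,× but has no multiplicative identity (1 ∉ 45ℤ); it has no zero divisors, but without unity it is not an integral domain
Commutative: Yes
Integral domain: No
Has unity: No

45ℤ (multiples of 45): Commutative=Yes, Unity=No


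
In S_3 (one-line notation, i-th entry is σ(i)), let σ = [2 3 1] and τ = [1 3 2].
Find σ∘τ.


σ∘τ: apply τ first, then σ
1 →τ 1 →σ 2
2 →τ 3 →σ 1
3 →τ 2 →σ 3

σ∘τ = [2 1 3]


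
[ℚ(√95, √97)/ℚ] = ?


[ℚ(√95,√97):ℚ] = [ℚ(√95,√97):ℚ(√95)]·[ℚ(√95):ℚ] = 2·2 = 4

[ℚ(√95, √97)/ℚ] = 4


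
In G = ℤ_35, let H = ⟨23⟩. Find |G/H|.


|⟨23⟩| = n / gcd(23, 35) = 35 / 1 = 35
H is normal (ℤ_35 is abelian).
|G/H| = |G| / |H| = 35 / 35 = 1

|G/H| = 1


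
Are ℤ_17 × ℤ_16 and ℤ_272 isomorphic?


Comparing ℤ_17 × ℤ_16 and ℤ_272:
gcd(17,16) = 1, so ℤ_17 × ℤ_16 ≅ ℤ_272 (CRT)

Yes, ℤ_17 × ℤ_16 ≅ ℤ_272


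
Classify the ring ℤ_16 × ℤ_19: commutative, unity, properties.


Direct product ring; commutative with unity (1,1); but (1,0)·(0,1) = (0,0) gives zero divisors, so not an integral domain
Commutative: Yes
Integral domain: No
Has unity: Yes

ℤ_16 × ℤ_19: Commutative=Yes, Unity=Yes


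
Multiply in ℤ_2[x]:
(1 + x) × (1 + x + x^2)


Expand and collect like terms; reduce coefficients mod 2:
x^0: 1·1 = 1 ≡ 1 (mod 2)
x^1: 1·1 + 1·1 = 2 ≡ 0 (mod 2)
x^2: 1·1 + 1·1 = 2 ≡ 0 (mod 2)
x^3: 1·1 = 1 ≡ 1 (mod 2)
Result: 1 + x^3

f · g = 1 + x^3


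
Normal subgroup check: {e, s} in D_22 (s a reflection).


H = {e, s} in D_22 (s a reflection)
r·s·r⁻¹ = sr⁻² ≠ s for n ≥ 3, so {e, s} is not closed under conjugation

No, not a normal subgroup


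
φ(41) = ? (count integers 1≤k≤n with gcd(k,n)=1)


Factor n: 41 = 41
φ(n) = n · ∏(1 - 1/p) over distinct primes p | n
φ(41) = 41 · (1 - 1/41) = 40

φ(41) = 40


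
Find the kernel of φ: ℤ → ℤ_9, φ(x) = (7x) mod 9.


Kernel = preimage of identity
ker(φ) = {x ∈ ℤ : 7x ≡ 0 (mod 9)}. gcd(7,9) = 1, so 7x ≡ 0 (mod 9) ⟺ x ≡ 0 (mod 9/1 = 9). Hence ker(φ) = 9ℤ

ker(φ) = 9ℤ


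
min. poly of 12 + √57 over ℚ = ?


Let α = 12 + √57. Then α - 12 = √57, so (α - 12)² = 57, giving α² - 24α + 87 = 0. Degree 2 and α ∉ ℚ, so this is the minimal polynomial.

Minimal polynomial: x² - 24x + 87


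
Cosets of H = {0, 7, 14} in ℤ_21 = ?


H = {0, 7, 14}, |H| = 3
Number of cosets = |G|/|H| = 21/3 = 7
0 + H = {0, 7, 14}
1 + H = {1, 8, 15}
2 + H = {2, 9, 16}
3 + H = {3, 10, 17}
4 + H = {4, 11, 18}
5 + H = {5, 12, 19}
6 + H = {6, 13, 20}

Cosets: 0+H={0,7,14}; 1+H={1,8,15}; 2+H={2,9,16}; 3+H={3,10,17}; 4+H={4,11,18}; 5+H={5,12,19}; 6+H={6,13,20}


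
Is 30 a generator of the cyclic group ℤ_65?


g generates ℤ_n iff gcd(g, n) = 1
gcd(30, 65) = 5
Since gcd = 5 ≠ 1, ⟨30⟩ has order 13 < 65, so 30 is not a generator.

No, 30 does not generate ℤ_65


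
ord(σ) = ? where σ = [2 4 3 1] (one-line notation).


Cycle decomposition: (1 2 4)
Cycle lengths: 3
Order = lcm(3) = 3

ord(σ) = 3


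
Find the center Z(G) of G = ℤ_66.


Z(G) = {g ∈ G | gx = xg for all x ∈ G}
ℤ_66 is abelian, so Z(G) = G

Z(ℤ_66) = ℤ_66


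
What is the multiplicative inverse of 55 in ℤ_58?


Use the extended Euclidean algorithm to write 1 = 55·s + 58·t; then s mod 58 is the inverse.
Euclidean algorithm:
  55 = 0·58 + 55
  58 = 1·55 + 3
  55 = 18·3 + 1
  3 = 3·1 + 0
gcd(55,58) = 1
Back-substitution gives: 55·(19) + 58·(-18) = 1
So 55⁻¹ ≡ 19 ≡ 19 (mod 58)
Check: 55 × 19 = 1045 ≡ 1 (mod 58) ✓

55⁻¹ ≡ 19 (mod 58)


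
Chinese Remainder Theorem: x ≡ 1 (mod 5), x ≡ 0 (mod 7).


m₁ = 5, m₂ = 7, gcd = 1, so CRT applies. M = m₁·m₂ = 35
Let M₁ = M/m₁ = 7, M₂ = M/m₂ = 5
Find y₁ ≡ M₁⁻¹ (mod m₁): 7⁻¹ ≡ 3 (mod 5)
Find y₂ ≡ M₂⁻¹ (mod m₂): 5⁻¹ ≡ 3 (mod 7)
x = a₁·M₁·y₁ + a₂·M₂·y₂ = 1·7·3 + 0·5·3 = 21
Reduce mod 35: x ≡ 21
Check: 21 mod 5 = 1 ✓, 21 mod 7 = 0 ✓

x ≡ 21 (mod 35)


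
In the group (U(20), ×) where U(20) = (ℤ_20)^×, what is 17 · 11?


Operation: multiplication mod 20
17 · 11 = (a × b) mod 20 with a = 17, b = 11

17 · 11 = 7


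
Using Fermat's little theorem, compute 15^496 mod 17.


Fermat's little theorem: if p is prime and gcd(a,p)=1, then a^(p-1) ≡ 1 (mod p)
p = 17 is prime, gcd(15,17) = 1
Reduce exponent: 496 mod 16 = 0
So 15^496 ≡ 15^0 (mod 17)
15^0 = 1

15^496 ≡ 1 (mod 17)


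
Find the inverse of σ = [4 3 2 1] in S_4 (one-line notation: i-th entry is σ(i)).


To find σ⁻¹, swap domain and range:
σ(1) = 4 → σ⁻¹(4) = 1
σ(2) = 3 → σ⁻¹(3) = 2
σ(3) = 2 → σ⁻¹(2) = 3
σ(4) = 1 → σ⁻¹(1) = 4

σ⁻¹ = [4 3 2 1]


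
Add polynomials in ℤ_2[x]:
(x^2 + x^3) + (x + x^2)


Add coefficients mod 2:
x^0: 0 + 0 = 0 (mod 2)
x^1: 0 + 1 = 1 (mod 2)
x^2: 1 + 1 = 0 (mod 2)
x^3: 1 + 0 = 1 (mod 2)
Result: x + x^3

f + g = x + x^3


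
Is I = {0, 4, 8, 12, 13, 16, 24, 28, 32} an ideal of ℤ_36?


Check ideal conditions for I = {0, 4, 8, 12, 13, 16, 24, 28, 32} in ℤ_36:
(1) I is an additive subgroup? No
(2) For r ∈ ℤ_36 and a ∈ I: r·a ∈ I? No  [counterexample: r=2, a=13, r·a mod 36 = 26 ∉ I]

No, I is not an ideal of ℤ_36


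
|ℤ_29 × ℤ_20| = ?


|A × B| = |A| · |B|
|ℤ_29 × ℤ_20| = 29 × 20 = 580

|ℤ_29 × ℤ_20| = 580


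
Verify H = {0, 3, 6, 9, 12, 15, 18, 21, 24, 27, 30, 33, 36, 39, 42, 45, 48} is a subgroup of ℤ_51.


Subgroup test for H = {0, 3, 6, 9, 12, 15, 18, 21, 24, 27, 30, 33, 36, 39, 42, 45, 48} in (ℤ_51, +):
(1) 0 ∈ H? Yes
(2) Closure: for all a,b ∈ H, (a+b) mod 51 ∈ H? Yes
(3) Inverses: for all a ∈ H, -a mod 51 ∈ H? Yes

Yes, H is a subgroup of ℤ_51


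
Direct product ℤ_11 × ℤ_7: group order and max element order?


|ℤ_11 × ℤ_7| = 11 × 7 = 77
Max element order = lcm(11,7) = 77
Cyclic? Yes (gcd=1)

|ℤ_11×ℤ_7| = 77, max element order = 77


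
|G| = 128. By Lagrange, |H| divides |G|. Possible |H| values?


Lagrange's theorem: |H| divides |G|
|G| = 128
Divisors of 128: 1, 2, 4, 8, 16, 32, 64, 128

Possible subgroup orders: {1, 2, 4, 8, 16, 32, 64, 128}


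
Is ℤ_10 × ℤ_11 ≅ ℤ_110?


Comparing ℤ_10 × ℤ_11 and ℤ_110:
gcd(10,11) = 1, so ℤ_10 × ℤ_11 ≅ ℤ_110 (CRT)

Yes, ℤ_10 × ℤ_11 ≅ ℤ_110


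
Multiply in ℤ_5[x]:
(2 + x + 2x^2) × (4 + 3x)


Expand and collect like terms; reduce coefficients mod 5:
x^0: 2·4 = 8 ≡ 3 (mod 5)
x^1: 2·3 + 1·4 = 10 ≡ 0 (mod 5)
x^2: 1·3 + 2·4 = 11 ≡ 1 (mod 5)
x^3: 2·3 = 6 ≡ 1 (mod 5)
Result: 3 + x^2 + x^3

f · g = 3 + x^2 + x^3


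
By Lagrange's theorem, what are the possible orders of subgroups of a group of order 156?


Lagrange's theorem: |H| divides |G|
|G| = 156
Divisors of 156: 1, 2, 3, 4, 6, 12, 13, 26, 39, 52, 78, 156

Possible subgroup orders: {1, 2, 3, 4, 6, 12, 13, 26, 39, 52, 78, 156}


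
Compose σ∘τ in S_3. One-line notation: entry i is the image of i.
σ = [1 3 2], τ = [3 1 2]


σ∘τ: apply τ first, then σ
1 →τ 3 →σ 2
2 →τ 1 →σ 1
3 →τ 2 →σ 3

σ∘τ = [2 1 3]


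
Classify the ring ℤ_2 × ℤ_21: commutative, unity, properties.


Direct product ring; commutative with unity (1,1); but (1,0)·(0,1) = (0,0) gives zero divisors, so not an integral domain
Commutative: Yes
Integral domain: No
Has unity: Yes

ℤ_2 × ℤ_21: Commutative=Yes, Unity=Yes


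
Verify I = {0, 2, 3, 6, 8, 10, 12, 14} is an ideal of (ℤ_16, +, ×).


Check ideal conditions for I = {0, 2, 3, 6, 8, 10, 12, 14} in ℤ_16:
(1) I is an additive subgroup? No
(2) For r ∈ ℤ_16 and a ∈ I: r·a ∈ I? No  [counterexample: r=2, a=2, r·a mod 16 = 4 ∉ I]

No, I is not an ideal of ℤ_16


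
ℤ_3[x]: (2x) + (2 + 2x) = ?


Add coefficients mod 3:
x^0: 0 + 2 = 2 (mod 3)
x^1: 2 + 2 = 1 (mod 3)
Result: 2 + x

f + g = 2 + x


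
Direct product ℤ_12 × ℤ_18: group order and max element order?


|ℤ_12 × ℤ_18| = 12 × 18 = 216
Max element order = lcm(12,18) = 36
Cyclic? No (gcd=6)

|ℤ_12×ℤ_18| = 216, max element order = 36


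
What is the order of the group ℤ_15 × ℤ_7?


|A × B| = |A| · |B|
|ℤ_15 × ℤ_7| = 15 × 7 = 105

|ℤ_15 × ℤ_7| = 105


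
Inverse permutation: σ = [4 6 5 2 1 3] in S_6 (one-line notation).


To find σ⁻¹, swap domain and range:
σ(1) = 4 → σ⁻¹(4) = 1
σ(2) = 6 → σ⁻¹(6) = 2
σ(3) = 5 → σ⁻¹(5) = 3
σ(4) = 2 → σ⁻¹(2) = 4
σ(5) = 1 → σ⁻¹(1) = 5
σ(6) = 3 → σ⁻¹(3) = 6

σ⁻¹ = [5 4 6 1 3 2]


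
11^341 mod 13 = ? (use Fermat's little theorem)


Fermat's little theorem: if p is prime and gcd(a,p)=1, then a^(p-1) ≡ 1 (mod p)
p = 13 is prime, gcd(11,13) = 1
Reduce exponent: 341 mod 12 = 5
So 11^341 ≡ 11^5 (mod 13)
11^5 mod 13 = 7

11^341 ≡ 7 (mod 13)


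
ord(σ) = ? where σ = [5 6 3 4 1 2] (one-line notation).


Cycle decomposition: (1 5) (2 6)
Cycle lengths: 2, 2
Order = lcm(2, 2) = 2

ord(σ) = 2


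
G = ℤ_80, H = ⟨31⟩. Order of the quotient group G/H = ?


|⟨31⟩| = n / gcd(31, 80) = 80 / 1 = 80
H is normal (ℤ_80 is abelian).
|G/H| = |G| / |H| = 80 / 80 = 1

|G/H| = 1


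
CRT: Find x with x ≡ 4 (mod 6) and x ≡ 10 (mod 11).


m₁ = 6, m₂ = 11, gcd = 1, so CRT applies. M = m₁·m₂ = 66
Let M₁ = M/m₁ = 11, M₂ = M/m₂ = 6
Find y₁ ≡ M₁⁻¹ (mod m₁): 11⁻¹ ≡ 5 (mod 6)
Find y₂ ≡ M₂⁻¹ (mod m₂): 6⁻¹ ≡ 2 (mod 11)
x = a₁·M₁·y₁ + a₂·M₂·y₂ = 4·11·5 + 10·6·2 = 340
Reduce mod 66: x ≡ 10
Check: 10 mod 6 = 4 ✓, 10 mod 11 = 10 ✓

x ≡ 10 (mod 66)


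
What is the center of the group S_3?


Z(G) = {g ∈ G | gx = xg for all x ∈ G}
S_n is non-abelian for n ≥ 3; Z(S_3) is trivial

Z(S_3) = {e}


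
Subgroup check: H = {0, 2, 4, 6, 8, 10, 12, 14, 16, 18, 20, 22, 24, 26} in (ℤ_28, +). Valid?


Subgroup test for H = {0, 2, 4, 6, 8, 10, 12, 14, 16, 18, 20, 22, 24, 26} in (ℤ_28, +):
(1) 0 ∈ H? Yes
(2) Closure: for all a,b ∈ H, (a+b) mod 28 ∈ H? Yes
(3) Inverses: for all a ∈ H, -a mod 28 ∈ H? Yes

Yes, H is a subgroup of ℤ_28


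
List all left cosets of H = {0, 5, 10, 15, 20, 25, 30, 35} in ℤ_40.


H = {0, 5, 10, 15, 20, 25, 30, 35}, |H| = 8
Number of cosets = |G|/|H| = 40/8 = 5
0 + H = {0, 5, 10, 15, 20, 25, 30, 35}
1 + H = {1, 6, 11, 16, 21, 26, 31, 36}
2 + H = {2, 7, 12, 17, 22, 27, 32, 37}
3 + H = {3, 8, 13, 18, 23, 28, 33, 38}
4 + H = {4, 9, 14, 19, 24, 29, 34, 39}

Cosets: 0+H={0,5,10,15,20,25,30,35}; 1+H={1,6,11,16,21,26,31,36}; 2+H={2,7,12,17,22,27,32,37}; 3+H={3,8,13,18,23,28,33,38}; 4+H={4,9,14,19,24,29,34,39}


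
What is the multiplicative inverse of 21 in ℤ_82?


Use the extended Euclidean algorithm to write 1 = 21·s + 82·t; then s mod 82 is the inverse.
Euclidean algorithm:
  21 = 0·82 + 21
  82 = 3·21 + 19
  21 = 1·19 + 2
  19 = 9·2 + 1
  2 = 2·1 + 0
gcd(21,82) = 1
Back-substitution gives: 21·(-39) + 82·(10) = 1
So 21⁻¹ ≡ -39 ≡ 43 (mod 82)
Check: 21 × 43 = 903 ≡ 1 (mod 82) ✓

21⁻¹ ≡ 43 (mod 82)


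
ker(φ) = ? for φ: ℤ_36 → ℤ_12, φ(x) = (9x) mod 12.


Kernel = preimage of identity
ker(φ) = {x ∈ ℤ_36 : 9x ≡ 0 (mod 12)}. Since 12 | 36, φ is well-defined. The kernel is the cyclic subgroup ⟨4⟩ of ℤ_36 (order 9), i.e. {0, 4, 8, 12, 16, 20, 24, 28, 32}

ker(φ) = {0, 4, 8, 12, 16, 20, 24, 28, 32}


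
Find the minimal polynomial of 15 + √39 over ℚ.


Let α = 15 + √39. Then α - 15 = √39, so (α - 15)² = 39, giving α² - 30α + 186 = 0. Degree 2 and α ∉ ℚ, so this is the minimal polynomial.

Minimal polynomial: x² - 30x + 186


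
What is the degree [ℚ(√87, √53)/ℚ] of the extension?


[ℚ(√87,√53):ℚ] = [ℚ(√87,√53):ℚ(√87)]·[ℚ(√87):ℚ] = 2·2 = 4

[ℚ(√87, √53)/ℚ] = 4


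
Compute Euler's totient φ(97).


Factor n: 97 = 97
φ(n) = n · ∏(1 - 1/p) over distinct primes p | n
φ(97) = 97 · (1 - 1/97) = 96

φ(97) = 96


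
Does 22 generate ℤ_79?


g generates ℤ_n iff gcd(g, n) = 1
gcd(22, 79) = 1
Since gcd = 1, 22 is a generator.

Yes, 22 generates ℤ_79


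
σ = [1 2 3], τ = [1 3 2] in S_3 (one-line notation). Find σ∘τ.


σ∘τ: apply τ first, then σ
1 →τ 1 →σ 1
2 →τ 3 →σ 3
3 →τ 2 →σ 2

σ∘τ = [1 3 2]


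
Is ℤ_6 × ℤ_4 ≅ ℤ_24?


Comparing ℤ_6 × ℤ_4 and ℤ_24:
gcd(6,4) = 2 ≠ 1. Max element order in ℤ_6×ℤ_4 is lcm(6,4) = 12 < 24, so it has no element of order 24

No, ℤ_6 × ℤ_4 ≇ ℤ_24


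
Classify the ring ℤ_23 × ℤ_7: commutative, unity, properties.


Direct product ring; commutative with unity (1,1); but (1,0)·(0,1) = (0,0) gives zero divisors, so not an integral domain
Commutative: Yes
Integral domain: No
Has unity: Yes

ℤ_23 × ℤ_7: Commutative=Yes, Unity=Yes


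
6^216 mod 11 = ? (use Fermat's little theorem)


Fermat's little theorem: if p is prime and gcd(a,p)=1, then a^(p-1) ≡ 1 (mod p)
p = 11 is prime, gcd(6,11) = 1
Reduce exponent: 216 mod 10 = 6
So 6^216 ≡ 6^6 (mod 11)
6^6 mod 11 = 5

6^216 ≡ 5 (mod 11)


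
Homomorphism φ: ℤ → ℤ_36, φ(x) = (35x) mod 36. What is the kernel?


Kernel = preimage of identity
ker(φ) = {x ∈ ℤ : 35x ≡ 0 (mod 36)}. gcd(35,36) = 1, so 35x ≡ 0 (mod 36) ⟺ x ≡ 0 (mod 36/1 = 36). Hence ker(φ) = 36ℤ

ker(φ) = 36ℤ


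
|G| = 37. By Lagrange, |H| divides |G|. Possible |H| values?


Lagrange's theorem: |H| divides |G|
|G| = 37
Divisors of 37: 1, 37

Possible subgroup orders: {1, 37}


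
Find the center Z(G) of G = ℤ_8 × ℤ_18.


Z(G) = {g ∈ G | gx = xg for all x ∈ G}
Direct product of abelian groups is abelian, so Z(G) = G

Z(ℤ_8 × ℤ_18) = ℤ_8 × ℤ_18


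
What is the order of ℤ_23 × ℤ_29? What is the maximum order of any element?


|ℤ_23 × ℤ_29| = 23 × 29 = 667
Max element order = lcm(23,29) = 667
Cyclic? Yes (gcd=1)

|ℤ_23×ℤ_29| = 667, max element order = 667


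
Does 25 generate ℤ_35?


g generates ℤ_n iff gcd(g, n) = 1
gcd(25, 35) = 5
Since gcd = 5 ≠ 1, ⟨25⟩ has order 7 < 35, so 25 is not a generator.

No, 25 does not generate ℤ_35


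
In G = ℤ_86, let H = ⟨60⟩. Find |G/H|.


|⟨60⟩| = n / gcd(60, 86) = 86 / 2 = 43
H is normal (ℤ_86 is abelian).
|G/H| = |G| / |H| = 86 / 43 = 2

|G/H| = 2


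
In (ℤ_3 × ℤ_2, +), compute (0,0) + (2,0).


Operation: componentwise addition mod (3, 2)
(0,0) + (2,0) = ((a₁+b₁) mod 3, (a₂+b₂) mod 2) with a = (0,0), b = (2,0)

(0,0) + (2,0) = (2,0)


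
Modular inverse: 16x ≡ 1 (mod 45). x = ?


Use the extended Euclidean algorithm to write 1 = 16·s + 45·t; then s mod 45 is the inverse.
Euclidean algorithm:
  16 = 0·45 + 16
  45 = 2·16 + 13
  16 = 1·13 + 3
  13 = 4·3 + 1
  3 = 3·1 + 0
gcd(16,45) = 1
Back-substitution gives: 16·(-14) + 45·(5) = 1
So 16⁻¹ ≡ -14 ≡ 31 (mod 45)
Check: 16 × 31 = 496 ≡ 1 (mod 45) ✓

16⁻¹ ≡ 31 (mod 45)


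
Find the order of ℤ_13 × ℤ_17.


|A × B| = |A| · |B|
|ℤ_13 × ℤ_17| = 13 × 17 = 221

|ℤ_13 × ℤ_17| = 221


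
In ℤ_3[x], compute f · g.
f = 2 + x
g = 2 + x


Expand and collect like terms; reduce coefficients mod 3:
x^0: 2·2 = 4 ≡ 1 (mod 3)
x^1: 2·1 + 1·2 = 4 ≡ 1 (mod 3)
x^2: 1·1 = 1 ≡ 1 (mod 3)
Result: 1 + x + x^2

f · g = 1 + x + x^2


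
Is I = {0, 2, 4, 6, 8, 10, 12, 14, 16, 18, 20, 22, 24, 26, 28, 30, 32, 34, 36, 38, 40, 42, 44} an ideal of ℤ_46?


Check ideal conditions for I = {0, 2, 4, 6, 8, 10, 12, 14, 16, 18, 20, 22, 24, 26, 28, 30, 32, 34, 36, 38, 40, 42, 44} in ℤ_46:
(1) I is an additive subgroup? Yes
(2) For r ∈ ℤ_46 and a ∈ I: r·a ∈ I? Yes

Yes, I is an ideal of ℤ_46


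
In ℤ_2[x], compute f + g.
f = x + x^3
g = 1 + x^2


Add coefficients mod 2:
x^0: 0 + 1 = 1 (mod 2)
x^1: 1 + 0 = 1 (mod 2)
x^2: 0 + 1 = 1 (mod 2)
x^3: 1 + 0 = 1 (mod 2)
Result: 1 + x + x^2 + x^3

f + g = 1 + x + x^2 + x^3


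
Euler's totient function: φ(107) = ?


Factor n: 107 = 107
φ(n) = n · ∏(1 - 1/p) over distinct primes p | n
φ(107) = 107 · (1 - 1/107) = 106

φ(107) = 106


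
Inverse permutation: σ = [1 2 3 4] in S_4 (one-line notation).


To find σ⁻¹, swap domain and range:
σ(1) = 1 → σ⁻¹(1) = 1
σ(2) = 2 → σ⁻¹(2) = 2
σ(3) = 3 → σ⁻¹(3) = 3
σ(4) = 4 → σ⁻¹(4) = 4

σ⁻¹ = [1 2 3 4]


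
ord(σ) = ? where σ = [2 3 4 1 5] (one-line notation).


Cycle decomposition: (1 2 3 4)
Cycle lengths: 4
Order = lcm(4) = 4

ord(σ) = 4


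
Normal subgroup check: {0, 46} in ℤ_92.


H = {0, 46} in ℤ_92
ℤ_92 is abelian; every subgroup of an abelian group is normal

Yes, normal subgroup


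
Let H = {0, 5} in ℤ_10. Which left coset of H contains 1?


1 + H = {1 + h (mod 10) : h ∈ H}
1+0=1, 1+5=6

1 + H = {1, 6}


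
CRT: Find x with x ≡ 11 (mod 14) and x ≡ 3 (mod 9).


m₁ = 14, m₂ = 9, gcd = 1, so CRT applies. M = m₁·m₂ = 126
Let M₁ = M/m₁ = 9, M₂ = M/m₂ = 14
Find y₁ ≡ M₁⁻¹ (mod m₁): 9⁻¹ ≡ 11 (mod 14)
Find y₂ ≡ M₂⁻¹ (mod m₂): 14⁻¹ ≡ 2 (mod 9)
x = a₁·M₁·y₁ + a₂·M₂·y₂ = 11·9·11 + 3·14·2 = 1173
Reduce mod 126: x ≡ 39
Check: 39 mod 14 = 11 ✓, 39 mod 9 = 3 ✓

x ≡ 39 (mod 126)


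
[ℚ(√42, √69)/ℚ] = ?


[ℚ(√42,√69):ℚ] = [ℚ(√42,√69):ℚ(√42)]·[ℚ(√42):ℚ] = 2·2 = 4

[ℚ(√42, √69)/ℚ] = 4


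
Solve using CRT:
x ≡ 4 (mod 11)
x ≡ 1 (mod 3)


m₁ = 11, m₂ = 3, gcd = 1, so CRT applies. M = m₁·m₂ = 33
Let M₁ = M/m₁ = 3, M₂ = M/m₂ = 11
Find y₁ ≡ M₁⁻¹ (mod m₁): 3⁻¹ ≡ 4 (mod 11)
Find y₂ ≡ M₂⁻¹ (mod m₂): 11⁻¹ ≡ 2 (mod 3)
x = a₁·M₁·y₁ + a₂·M₂·y₂ = 4·3·4 + 1·11·2 = 70
Reduce mod 33: x ≡ 4
Check: 4 mod 11 = 4 ✓, 4 mod 3 = 1 ✓

x ≡ 4 (mod 33)


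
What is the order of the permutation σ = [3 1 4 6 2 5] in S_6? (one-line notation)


Cycle decomposition: (1 3 4 6 5 2)
Cycle lengths: 6
Order = lcm(6) = 6

ord(σ) = 6


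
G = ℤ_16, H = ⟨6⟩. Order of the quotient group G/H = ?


|⟨6⟩| = n / gcd(6, 16) = 16 / 2 = 8
H is normal (ℤ_16 is abelian).
|G/H| = |G| / |H| = 16 / 8 = 2

|G/H| = 2


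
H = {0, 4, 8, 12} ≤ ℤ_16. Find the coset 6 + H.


6 + H = {6 + h (mod 16) : h ∈ H}
6+0=6, 6+4=10, 6+8=14, 6+12=2
6 + H = {2, 6, 10, 14} = 2 + H

6 + H = {2, 6, 10, 14}


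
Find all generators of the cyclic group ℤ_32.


g generates ℤ_n iff gcd(g,n) = 1
Prime factors of 32: 2
Generators are g ∈ {1,...,31} not divisible by any of these primes.
Generators: {1, 3, 5, 7, 9, 11, 13, 15, 17, 19, 21, 23, 25, 27, 29, 31}
Number of generators = φ(32) = 16

Generators of ℤ_32 = {1, 3, 5, 7, 9, 11, 13, 15, 17, 19, 21, 23, 25, 27, 29, 31}


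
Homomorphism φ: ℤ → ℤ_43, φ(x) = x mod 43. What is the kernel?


Kernel = preimage of identity
ker(φ) = {x ∈ ℤ : x ≡ 0 (mod 43)} = 43ℤ = {0, ±43, ±86, ...}

ker(φ) = 43ℤ


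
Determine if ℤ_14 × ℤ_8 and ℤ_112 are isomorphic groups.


Comparing ℤ_14 × ℤ_8 and ℤ_112:
gcd(14,8) = 2 ≠ 1. Max element order in ℤ_14×ℤ_8 is lcm(14,8) = 56 < 112, so it has no element of order 112

No, ℤ_14 × ℤ_8 ≇ ℤ_112


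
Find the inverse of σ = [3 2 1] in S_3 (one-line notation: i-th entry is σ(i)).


To find σ⁻¹, swap domain and range:
σ(1) = 3 → σ⁻¹(3) = 1
σ(2) = 2 → σ⁻¹(2) = 2
σ(3) = 1 → σ⁻¹(1) = 3

σ⁻¹ = [3 2 1]


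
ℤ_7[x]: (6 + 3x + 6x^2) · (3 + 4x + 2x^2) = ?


Expand and collect like terms; reduce coefficients mod 7:
x^0: 6·3 = 18 ≡ 4 (mod 7)
x^1: 6·4 + 3·3 = 33 ≡ 5 (mod 7)
x^2: 6·2 + 3·4 + 6·3 = 42 ≡ 0 (mod 7)
x^3: 3·2 + 6·4 = 30 ≡ 2 (mod 7)
x^4: 6·2 = 12 ≡ 5 (mod 7)
Result: 4 + 5x + 2x^3 + 5x^4

f · g = 4 + 5x + 2x^3 + 5x^4


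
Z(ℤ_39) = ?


Z(G) = {g ∈ G | gx = xg for all x ∈ G}
ℤ_39 is abelian, so Z(G) = G

Z(ℤ_39) = ℤ_39


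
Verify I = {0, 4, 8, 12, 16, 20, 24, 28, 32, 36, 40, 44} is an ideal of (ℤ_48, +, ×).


Check ideal conditions for I = {0, 4, 8, 12, 16, 20, 24, 28, 32, 36, 40, 44} in ℤ_48:
(1) I is an additive subgroup? Yes
(2) For r ∈ ℤ_48 and a ∈ I: r·a ∈ I? Yes

Yes, I is an ideal of ℤ_48


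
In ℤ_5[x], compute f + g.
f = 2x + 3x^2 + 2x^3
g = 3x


Add coefficients mod 5:
x^0: 0 + 0 = 0 (mod 5)
x^1: 2 + 3 = 0 (mod 5)
x^2: 3 + 0 = 3 (mod 5)
x^3: 2 + 0 = 2 (mod 5)
Result: 3x^2 + 2x^3

f + g = 3x^2 + 2x^3


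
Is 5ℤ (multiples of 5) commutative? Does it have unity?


5ℤ is a commutative ring under +,× but has no multiplicative identity (1 ∉ 5ℤ); it has no zero divisors, but without unity it is not an integral domain
Commutative: Yes
Integral domain: No
Has unity: No

5ℤ (multiples of 5): Commutative=Yes, Unity=No


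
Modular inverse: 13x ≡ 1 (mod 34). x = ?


Use the extended Euclidean algorithm to write 1 = 13·s + 34·t; then s mod 34 is the inverse.
Euclidean algorithm:
  13 = 0·34 + 13
  34 = 2·13 + 8
  13 = 1·8 + 5
  8 = 1·5 + 3
  5 = 1·3 + 2
  3 = 1·2 + 1
  2 = 2·1 + 0
gcd(13,34) = 1
Back-substitution gives: 13·(-13) + 34·(5) = 1
So 13⁻¹ ≡ -13 ≡ 21 (mod 34)
Check: 13 × 21 = 273 ≡ 1 (mod 34) ✓

13⁻¹ ≡ 21 (mod 34)


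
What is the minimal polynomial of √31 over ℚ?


√31 satisfies x² - 31 = 0, irreducible over ℚ since 31 is squarefree

Minimal polynomial: x² - 31


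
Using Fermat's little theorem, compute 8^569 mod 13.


Fermat's little theorem: if p is prime and gcd(a,p)=1, then a^(p-1) ≡ 1 (mod p)
p = 13 is prime, gcd(8,13) = 1
Reduce exponent: 569 mod 12 = 5
So 8^569 ≡ 8^5 (mod 13)
8^5 mod 13 = 8

8^569 ≡ 8 (mod 13)


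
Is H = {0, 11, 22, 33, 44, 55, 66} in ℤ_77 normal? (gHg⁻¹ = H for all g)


H = {0, 11, 22, 33, 44, 55, 66} in ℤ_77
ℤ_77 is abelian; every subgroup of an abelian group is normal

Yes, normal subgroup


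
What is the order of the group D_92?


|D_n| = 2n (n rotations and n reflections)
|D_92| = 2×92 = 184

|D_92| = 184


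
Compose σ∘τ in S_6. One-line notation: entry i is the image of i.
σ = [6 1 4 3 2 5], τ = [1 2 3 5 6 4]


σ∘τ: apply τ first, then σ
1 →τ 1 →σ 6
2 →τ 2 →σ 1
3 →τ 3 →σ 4
4 →τ 5 →σ 2
5 →τ 6 →σ 5
6 →τ 4 →σ 3

σ∘τ = [6 1 4 2 5 3]


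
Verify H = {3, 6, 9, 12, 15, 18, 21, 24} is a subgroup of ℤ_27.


Subgroup test for H = {3, 6, 9, 12, 15, 18, 21, 24} in (ℤ_27, +):
(1) 0 ∈ H? No
(2) Closure: for all a,b ∈ H, (a+b) mod 27 ∈ H? No  [counterexample: 3 + 24 = 0 ∉ H]
(3) Inverses: for all a ∈ H, -a mod 27 ∈ H? Yes

No, H is not a subgroup of ℤ_27


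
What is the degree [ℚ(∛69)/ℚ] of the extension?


∛69 has minimal polynomial x³ - 69 (irreducible over ℚ since 69 is not a perfect cube)

[ℚ(∛69)/ℚ] = 3


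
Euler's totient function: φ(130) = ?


Factor n: 130 = 2 × 5 × 13
φ(n) = n · ∏(1 - 1/p) over distinct primes p | n
φ(130) = 130 · (1 - 1/2) · (1 - 1/5) · (1 - 1/13) = 48

φ(130) = 48


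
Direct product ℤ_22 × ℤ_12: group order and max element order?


|ℤ_22 × ℤ_12| = 22 × 12 = 264
Max element order = lcm(22,12) = 132
Cyclic? No (gcd=2)

|ℤ_22×ℤ_12| = 264, max element order = 132


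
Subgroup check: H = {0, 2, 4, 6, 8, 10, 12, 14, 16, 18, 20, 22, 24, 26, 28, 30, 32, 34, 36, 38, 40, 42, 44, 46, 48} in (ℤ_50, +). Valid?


Subgroup test for H = {0, 2, 4, 6, 8, 10, 12, 14, 16, 18, 20, 22, 24, 26, 28, 30, 32, 34, 36, 38, 40, 42, 44, 46, 48} in (ℤ_50, +):
(1) 0 ∈ H? Yes
(2) Closure: for all a,b ∈ H, (a+b) mod 50 ∈ H? Yes
(3) Inverses: for all a ∈ H, -a mod 50 ∈ H? Yes

Yes, H is a subgroup of ℤ_50


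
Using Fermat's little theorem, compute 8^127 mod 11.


Fermat's little theorem: if p is prime and gcd(a,p)=1, then a^(p-1) ≡ 1 (mod p)
p = 11 is prime, gcd(8,11) = 1
Reduce exponent: 127 mod 10 = 7
So 8^127 ≡ 8^7 (mod 11)
8^7 mod 11 = 2

8^127 ≡ 2 (mod 11)


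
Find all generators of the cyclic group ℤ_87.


g generates ℤ_n iff gcd(g,n) = 1
Prime factors of 87: 3, 29
Generators are g ∈ {1,...,86} not divisible by any of these primes.
Generators: {1, 2, 4, 5, 7, 8, 10, 11, 13, 14, 16, 17, 19, 20, 22, 23, 25, 26, 28, 31, 32, 34, 35, 37, 38, 40, 41, 43, 44, 46, 47, 49, 50, 52, 53, 55, 56, 59, 61, 62, 64, 65, 67, 68, 70, 71, 73, 74, 76, 77, 79, 80, 82, 83, 85, 86}
Number of generators = φ(87) = 56

Generators of ℤ_87 = {1, 2, 4, 5, 7, 8, 10, 11, 13, 14, 16, 17, 19, 20, 22, 23, 25, 26, 28, 31, 32, 34, 35, 37, 38, 40, 41, 43, 44, 46, 47, 49, 50, 52, 53, 55, 56, 59, 61, 62, 64, 65, 67, 68, 70, 71, 73, 74, 76, 77, 79, 80, 82, 83, 85, 86}


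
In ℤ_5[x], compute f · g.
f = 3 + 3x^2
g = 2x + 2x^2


Expand and collect like terms; reduce coefficients mod 5:
x^0: 3·0 = 0 ≡ 0 (mod 5)
x^1: 3·2 + 0·0 = 6 ≡ 1 (mod 5)
x^2: 3·2 + 0·2 + 3·0 = 6 ≡ 1 (mod 5)
x^3: 0·2 + 3·2 = 6 ≡ 1 (mod 5)
x^4: 3·2 = 6 ≡ 1 (mod 5)
Result: x + x^2 + x^3 + x^4

f · g = x + x^2 + x^3 + x^4
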